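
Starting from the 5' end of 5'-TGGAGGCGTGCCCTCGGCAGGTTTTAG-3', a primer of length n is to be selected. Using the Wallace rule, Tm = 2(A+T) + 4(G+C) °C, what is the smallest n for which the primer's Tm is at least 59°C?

n = 17

First 16 bases: TGGAGGCGTGCCCTCG → Tm = 56°C (< 59°C)
First 17 bases: TGGAGGCGTGCCCTCGG → Tm = 60°C (≥ 59°C)
Since every base adds ≥2°C, Tm only increases with n, so the threshold is first crossed at n = 17.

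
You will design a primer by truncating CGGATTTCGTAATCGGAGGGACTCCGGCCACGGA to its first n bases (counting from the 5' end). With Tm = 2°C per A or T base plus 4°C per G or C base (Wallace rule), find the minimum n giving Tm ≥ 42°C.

n = 15

First 14 bases: CGGATTTCGTAATC → Tm = 40°C (< 42°C)
First 15 bases: CGGATTTCGTAATCG → Tm = 44°C (≥ 42°C)
Since every base adds ≥2°C, Tm only increases with n, so the threshold is first crossed at n = 15.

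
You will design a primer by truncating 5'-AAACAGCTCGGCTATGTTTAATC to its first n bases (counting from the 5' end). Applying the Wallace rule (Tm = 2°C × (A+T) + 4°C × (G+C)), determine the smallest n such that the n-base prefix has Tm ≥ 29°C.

n = 10

First 9 bases: AAACAGCTC → Tm = 26°C (< 29°C)
First 10 bases: AAACAGCTCG → Tm = 30°C (≥ 29°C)
Since every base adds ≥2°C, Tm only increases with n, so the threshold is first crossed at n = 10.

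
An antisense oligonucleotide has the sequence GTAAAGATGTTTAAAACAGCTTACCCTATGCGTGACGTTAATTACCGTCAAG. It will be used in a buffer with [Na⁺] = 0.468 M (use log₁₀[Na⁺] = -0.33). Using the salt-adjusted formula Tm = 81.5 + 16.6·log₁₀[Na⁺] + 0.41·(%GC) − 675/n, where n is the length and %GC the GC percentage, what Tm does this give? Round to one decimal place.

78.8°C

Length n = 52. Scanning the sequence gives A=17, C=10, G=10, T=15.
G+C = 20, so %GC = 20/52 × 100 = 38.462%
Salt term: 16.6 × (-0.33) = -5.478
GC term: 0.41 × 38.462 = 15.769; length term: −675/52 = −12.981
Tm = 81.5 + (-5.478) + 15.769 − 12.981 = 78.81 → 78.8°C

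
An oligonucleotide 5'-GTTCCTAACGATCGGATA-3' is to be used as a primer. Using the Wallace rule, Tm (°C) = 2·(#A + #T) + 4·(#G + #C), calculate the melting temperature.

C=4, T=5, G=4, A=5
AT pairs contribute 10, GC pairs contribute 8.
Tm = 2×10 + 4×8 = 52°C

52°C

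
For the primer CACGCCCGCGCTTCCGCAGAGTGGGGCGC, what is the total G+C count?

Counting bases: A=3, T=3, G=11, C=12
Total G or C: 11 + 12 = 23

23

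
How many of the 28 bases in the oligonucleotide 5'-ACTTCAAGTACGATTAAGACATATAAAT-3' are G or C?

7

Scanning the sequence gives T=8, G=3, C=4, A=13.
G+C = 3 + 4 = 7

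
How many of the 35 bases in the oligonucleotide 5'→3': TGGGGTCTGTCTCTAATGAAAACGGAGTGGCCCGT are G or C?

19

Base counts: C=7, A=7, G=12, T=9
Total G or C: 12 + 7 = 19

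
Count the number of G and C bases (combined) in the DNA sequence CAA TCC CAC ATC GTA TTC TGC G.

A=5, C=8, G=3, T=6
Total G or C: 3 + 8 = 11

11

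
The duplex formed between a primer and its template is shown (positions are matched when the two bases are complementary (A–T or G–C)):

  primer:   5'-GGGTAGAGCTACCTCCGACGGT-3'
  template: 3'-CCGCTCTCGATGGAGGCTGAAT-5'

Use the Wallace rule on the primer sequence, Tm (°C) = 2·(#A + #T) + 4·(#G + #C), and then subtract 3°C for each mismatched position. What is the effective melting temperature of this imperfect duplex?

57°C

Primer base counts: A=4, T=4, G=8, C=6 → A+T=8, G+C=14
Perfect-match Tm = 2(8) + 4(14) = 16 + 56 = 72°C
Mismatches (positions where the bases are not complementary): 5 (at positions 3, 4, 20, 21, 22)
Effective Tm = 72 − 5×3 = 72 − 15 = 57°C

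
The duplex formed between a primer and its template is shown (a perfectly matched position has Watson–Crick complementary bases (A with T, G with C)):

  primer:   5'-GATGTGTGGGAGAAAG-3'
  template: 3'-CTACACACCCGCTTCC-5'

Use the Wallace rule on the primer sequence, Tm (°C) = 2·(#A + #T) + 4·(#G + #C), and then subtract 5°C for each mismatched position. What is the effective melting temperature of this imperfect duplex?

38°C

Primer base counts: A=5, T=3, G=8, C=0 → A+T=8, G+C=8
Perfect-match Tm = 2(8) + 4(8) = 16 + 32 = 48°C
Mismatches (positions where the bases are not complementary): 2 (at positions 11, 15)
Effective Tm = 48 − 2×5 = 48 − 10 = 38°C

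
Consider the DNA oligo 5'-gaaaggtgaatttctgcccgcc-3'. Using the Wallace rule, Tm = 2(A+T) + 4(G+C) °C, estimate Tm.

68°C

Scanning the sequence gives G=6, C=6, T=5, A=5.
AT pairs contribute 10, GC pairs contribute 12.
Tm = 2×10 + 4×12 = 68°C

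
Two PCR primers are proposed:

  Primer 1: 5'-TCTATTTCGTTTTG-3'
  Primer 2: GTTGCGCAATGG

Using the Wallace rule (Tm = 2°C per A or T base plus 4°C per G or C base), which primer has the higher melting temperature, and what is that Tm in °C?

Primer 2, 38°C

Primer 1: A+T=10, G+C=4 → Tm = 2(10)+4(4) = 36°C
Primer 2: A+T=5, G+C=7 → Tm = 2(5)+4(7) = 38°C
36°C vs 38°C → primer 2 is higher.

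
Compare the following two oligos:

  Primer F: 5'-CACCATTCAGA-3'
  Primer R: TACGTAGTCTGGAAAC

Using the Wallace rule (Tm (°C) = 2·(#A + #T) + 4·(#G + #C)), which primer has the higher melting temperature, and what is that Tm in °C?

Primer R, 46°C

Primer F: A+T=6, G+C=5 → Tm = 2(6)+4(5) = 32°C
Primer R: A+T=9, G+C=7 → Tm = 2(9)+4(7) = 46°C
32°C vs 46°C → primer R is higher.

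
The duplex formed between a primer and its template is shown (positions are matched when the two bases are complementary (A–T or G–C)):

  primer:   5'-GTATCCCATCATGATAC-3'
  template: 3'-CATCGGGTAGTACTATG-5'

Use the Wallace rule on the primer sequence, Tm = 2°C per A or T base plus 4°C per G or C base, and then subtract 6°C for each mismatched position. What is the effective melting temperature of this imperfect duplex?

42°C

Primer base counts: A=5, T=5, G=2, C=5 → A+T=10, G+C=7
Perfect-match Tm = 2(10) + 4(7) = 20 + 28 = 48°C
Mismatches (positions where the bases are not complementary): 1 (at position 4)
Effective Tm = 48 − 1×6 = 48 − 6 = 42°C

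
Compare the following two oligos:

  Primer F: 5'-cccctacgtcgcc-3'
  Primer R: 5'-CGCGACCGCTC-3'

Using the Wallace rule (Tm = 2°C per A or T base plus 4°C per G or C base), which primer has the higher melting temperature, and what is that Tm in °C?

Primer F: A+T=3, G+C=10 → Tm = 2(3)+4(10) = 46°C
Primer R: A+T=2, G+C=9 → Tm = 2(2)+4(9) = 40°C
46°C vs 40°C → primer F is higher.

Primer F, 46°C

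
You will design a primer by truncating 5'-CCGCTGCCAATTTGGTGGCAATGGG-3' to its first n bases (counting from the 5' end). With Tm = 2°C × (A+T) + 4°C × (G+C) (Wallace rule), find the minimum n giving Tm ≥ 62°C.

First 18 bases: CCGCTGCCAATTTGGTGG → Tm = 58°C (< 62°C)
First 19 bases: CCGCTGCCAATTTGGTGGC → Tm = 62°C (≥ 62°C)
Since every base adds ≥2°C, Tm only increases with n, so the threshold is first crossed at n = 19.

n = 19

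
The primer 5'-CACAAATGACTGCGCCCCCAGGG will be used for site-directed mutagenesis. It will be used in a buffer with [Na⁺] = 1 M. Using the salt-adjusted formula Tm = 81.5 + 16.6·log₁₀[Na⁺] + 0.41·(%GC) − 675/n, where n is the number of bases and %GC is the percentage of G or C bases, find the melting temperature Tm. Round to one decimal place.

78.9°C

Length n = 23. Counting bases: C=9, A=6, T=2, G=6
G+C = 15, so %GC = 15/23 × 100 = 65.217%
Salt term: 16.6 × (0) = 0
GC term: 0.41 × 65.217 = 26.739; length term: −675/23 = −29.348
Tm = 81.5 + (0) + 26.739 − 29.348 = 78.891 → 78.9°C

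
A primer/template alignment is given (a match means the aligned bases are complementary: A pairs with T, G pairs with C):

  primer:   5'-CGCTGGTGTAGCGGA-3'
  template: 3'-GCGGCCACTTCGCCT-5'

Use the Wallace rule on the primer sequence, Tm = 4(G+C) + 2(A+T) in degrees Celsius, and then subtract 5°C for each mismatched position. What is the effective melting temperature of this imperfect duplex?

40°C

Primer base counts: A=2, T=3, G=7, C=3 → A+T=5, G+C=10
Perfect-match Tm = 2(5) + 4(10) = 10 + 40 = 50°C
Mismatches (positions where the bases are not complementary): 2 (at positions 4, 9)
Effective Tm = 50 − 2×5 = 50 − 10 = 40°C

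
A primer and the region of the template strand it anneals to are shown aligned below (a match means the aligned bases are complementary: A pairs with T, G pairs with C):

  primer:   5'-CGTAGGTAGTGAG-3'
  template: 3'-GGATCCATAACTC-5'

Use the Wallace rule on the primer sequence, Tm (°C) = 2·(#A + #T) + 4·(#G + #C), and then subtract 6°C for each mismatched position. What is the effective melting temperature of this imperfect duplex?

28°C

Primer base counts: A=3, T=3, G=6, C=1 → A+T=6, G+C=7
Perfect-match Tm = 2(6) + 4(7) = 12 + 28 = 40°C
Mismatches (positions where the bases are not complementary): 2 (at positions 2, 9)
Effective Tm = 40 − 2×6 = 40 − 12 = 28°C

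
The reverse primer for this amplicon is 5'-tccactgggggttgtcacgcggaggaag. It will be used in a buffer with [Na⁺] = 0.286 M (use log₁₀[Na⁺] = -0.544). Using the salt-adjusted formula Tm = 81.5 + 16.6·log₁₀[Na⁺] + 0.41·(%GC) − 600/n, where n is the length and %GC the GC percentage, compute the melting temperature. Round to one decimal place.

Length n = 28. Base counts: C=6, A=5, T=5, G=12
G+C = 18, so %GC = 18/28 × 100 = 64.286%
Salt term: 16.6 × (-0.544) = -9.03
GC term: 0.41 × 64.286 = 26.357; length term: −600/28 = −21.429
Tm = 81.5 + (-9.03) + 26.357 − 21.429 = 77.398 → 77.4°C

77.4°C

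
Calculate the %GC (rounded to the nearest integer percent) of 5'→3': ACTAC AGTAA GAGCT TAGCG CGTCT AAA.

43%

Scanning the sequence gives C=6, T=6, G=6, A=10.
G+C = 6 + 6 = 12 out of 28 bases
%GC = 12/28 × 100 = 42.86% ≈ 43%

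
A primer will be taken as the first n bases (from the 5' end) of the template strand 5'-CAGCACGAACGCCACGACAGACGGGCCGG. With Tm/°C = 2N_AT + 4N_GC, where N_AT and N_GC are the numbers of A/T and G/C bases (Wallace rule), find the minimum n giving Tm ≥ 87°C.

n = 26

First 25 bases: CAGCACGAACGCCACGACAGACGGG → Tm = 84°C (< 87°C)
First 26 bases: CAGCACGAACGCCACGACAGACGGGC → Tm = 88°C (≥ 87°C)
Since every base adds ≥2°C, Tm only increases with n, so the threshold is first crossed at n = 26.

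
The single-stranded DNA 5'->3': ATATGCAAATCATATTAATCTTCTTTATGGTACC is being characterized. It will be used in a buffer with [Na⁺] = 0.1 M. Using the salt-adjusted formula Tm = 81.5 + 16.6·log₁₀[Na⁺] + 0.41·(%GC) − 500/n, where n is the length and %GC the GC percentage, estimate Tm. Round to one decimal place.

Length n = 34. Counting bases: C=6, G=3, T=14, A=11
G+C = 9, so %GC = 9/34 × 100 = 26.471%
Salt term: 16.6 × (-1) = -16.6
GC term: 0.41 × 26.471 = 10.853; length term: −500/34 = −14.706
Tm = 81.5 + (-16.6) + 10.853 − 14.706 = 61.047 → 61.0°C

61.0°C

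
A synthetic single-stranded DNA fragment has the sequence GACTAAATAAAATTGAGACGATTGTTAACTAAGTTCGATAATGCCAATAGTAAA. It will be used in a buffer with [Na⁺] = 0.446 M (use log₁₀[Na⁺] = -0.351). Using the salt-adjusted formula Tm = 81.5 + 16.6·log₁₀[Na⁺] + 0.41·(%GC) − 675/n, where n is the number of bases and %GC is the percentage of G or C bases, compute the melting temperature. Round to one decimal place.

Length n = 54. G=9, T=15, C=6, A=24
G+C = 15, so %GC = 15/54 × 100 = 27.778%
Salt term: 16.6 × (-0.351) = -5.827
GC term: 0.41 × 27.778 = 11.389; length term: −675/54 = −12.5
Tm = 81.5 + (-5.827) + 11.389 − 12.5 = 74.562 → 74.6°C

74.6°C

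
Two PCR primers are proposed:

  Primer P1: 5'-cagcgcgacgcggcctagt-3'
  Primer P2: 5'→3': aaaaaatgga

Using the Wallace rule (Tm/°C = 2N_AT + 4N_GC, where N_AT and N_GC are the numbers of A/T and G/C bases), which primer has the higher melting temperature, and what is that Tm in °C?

Primer P1, 66°C

Primer P1: A+T=5, G+C=14 → Tm = 2(5)+4(14) = 66°C
Primer P2: A+T=8, G+C=2 → Tm = 2(8)+4(2) = 24°C
66°C vs 24°C → primer P1 is higher.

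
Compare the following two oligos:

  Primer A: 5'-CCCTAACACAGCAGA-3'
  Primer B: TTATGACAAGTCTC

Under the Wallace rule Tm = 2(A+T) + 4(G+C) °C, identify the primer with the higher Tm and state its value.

Primer A: A+T=7, G+C=8 → Tm = 2(7)+4(8) = 46°C
Primer B: A+T=9, G+C=5 → Tm = 2(9)+4(5) = 38°C
46°C vs 38°C → primer A is higher.

Primer A, 46°C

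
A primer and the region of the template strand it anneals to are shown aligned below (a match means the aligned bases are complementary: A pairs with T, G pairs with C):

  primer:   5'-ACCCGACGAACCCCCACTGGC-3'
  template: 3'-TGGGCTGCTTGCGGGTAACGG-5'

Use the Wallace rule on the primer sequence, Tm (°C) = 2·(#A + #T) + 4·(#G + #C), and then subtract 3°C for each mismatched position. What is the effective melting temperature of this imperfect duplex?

Primer base counts: A=5, T=1, G=4, C=11 → A+T=6, G+C=15
Perfect-match Tm = 2(6) + 4(15) = 12 + 60 = 72°C
Mismatches (positions where the bases are not complementary): 3 (at positions 12, 17, 20)
Effective Tm = 72 − 3×3 = 72 − 9 = 63°C

63°C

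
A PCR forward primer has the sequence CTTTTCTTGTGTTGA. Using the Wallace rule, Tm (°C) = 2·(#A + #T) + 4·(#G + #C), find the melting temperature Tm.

Scanning the sequence gives C=2, T=9, G=3, A=1.
So N_AT = 10 and N_GC = 5.
Tm = 2×10 + 4×5 = 40°C

40°C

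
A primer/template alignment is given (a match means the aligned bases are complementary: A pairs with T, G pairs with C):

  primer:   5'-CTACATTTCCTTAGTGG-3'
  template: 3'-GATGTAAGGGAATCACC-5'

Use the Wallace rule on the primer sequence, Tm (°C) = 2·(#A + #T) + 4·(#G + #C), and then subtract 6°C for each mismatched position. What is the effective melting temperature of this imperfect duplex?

Primer base counts: A=3, T=7, G=3, C=4 → A+T=10, G+C=7
Perfect-match Tm = 2(10) + 4(7) = 20 + 28 = 48°C
Mismatches (positions where the bases are not complementary): 1 (at position 8)
Effective Tm = 48 − 1×6 = 48 − 6 = 42°C

42°C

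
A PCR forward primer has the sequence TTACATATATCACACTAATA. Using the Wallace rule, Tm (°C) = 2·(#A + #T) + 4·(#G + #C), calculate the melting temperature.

48°C

Base counts: G=0, T=7, C=4, A=9
So N_AT = 16 and N_GC = 4.
Tm = 4·4 + 2·16 = 16 + 32 = 48°C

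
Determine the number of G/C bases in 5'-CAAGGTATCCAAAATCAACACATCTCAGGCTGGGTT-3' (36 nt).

16

Scanning the sequence gives C=9, A=12, T=8, G=7.
G+C = 7 + 9 = 16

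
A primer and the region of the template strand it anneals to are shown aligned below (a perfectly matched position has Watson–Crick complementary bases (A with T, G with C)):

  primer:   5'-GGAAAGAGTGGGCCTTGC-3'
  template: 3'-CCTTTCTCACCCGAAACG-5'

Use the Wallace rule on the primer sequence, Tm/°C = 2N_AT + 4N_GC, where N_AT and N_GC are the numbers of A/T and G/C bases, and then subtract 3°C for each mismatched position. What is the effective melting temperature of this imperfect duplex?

55°C

Primer base counts: A=4, T=3, G=8, C=3 → A+T=7, G+C=11
Perfect-match Tm = 2(7) + 4(11) = 14 + 44 = 58°C
Mismatches (positions where the bases are not complementary): 1 (at position 14)
Effective Tm = 58 − 1×3 = 58 − 3 = 55°C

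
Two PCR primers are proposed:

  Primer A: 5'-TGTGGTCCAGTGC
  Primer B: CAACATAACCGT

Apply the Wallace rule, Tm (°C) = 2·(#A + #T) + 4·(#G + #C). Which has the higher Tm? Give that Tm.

Primer A: A+T=5, G+C=8 → Tm = 2(5)+4(8) = 42°C
Primer B: A+T=7, G+C=5 → Tm = 2(7)+4(5) = 34°C
42°C vs 34°C → primer A is higher.

Primer A, 42°C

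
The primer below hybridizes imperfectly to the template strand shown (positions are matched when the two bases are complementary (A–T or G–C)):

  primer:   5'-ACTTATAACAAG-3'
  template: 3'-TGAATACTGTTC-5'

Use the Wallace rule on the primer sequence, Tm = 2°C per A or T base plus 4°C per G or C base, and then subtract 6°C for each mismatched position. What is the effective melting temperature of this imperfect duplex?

24°C

Primer base counts: A=6, T=3, G=1, C=2 → A+T=9, G+C=3
Perfect-match Tm = 2(9) + 4(3) = 18 + 12 = 30°C
Mismatches (positions where the bases are not complementary): 1 (at position 7)
Effective Tm = 30 − 1×6 = 30 − 6 = 24°C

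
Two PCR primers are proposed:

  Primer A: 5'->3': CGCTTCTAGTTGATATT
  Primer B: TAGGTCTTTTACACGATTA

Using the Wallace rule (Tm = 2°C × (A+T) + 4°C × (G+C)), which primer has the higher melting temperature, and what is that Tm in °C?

Primer B, 50°C

Primer A: A+T=11, G+C=6 → Tm = 2(11)+4(6) = 46°C
Primer B: A+T=13, G+C=6 → Tm = 2(13)+4(6) = 50°C
46°C vs 50°C → primer B is higher.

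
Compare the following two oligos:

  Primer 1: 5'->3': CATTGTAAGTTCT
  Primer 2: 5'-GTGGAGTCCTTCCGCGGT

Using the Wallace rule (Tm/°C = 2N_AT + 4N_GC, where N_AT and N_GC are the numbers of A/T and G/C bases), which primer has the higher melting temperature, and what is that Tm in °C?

Primer 2, 60°C

Primer 1: A+T=9, G+C=4 → Tm = 2(9)+4(4) = 34°C
Primer 2: A+T=6, G+C=12 → Tm = 2(6)+4(12) = 60°C
34°C vs 60°C → primer 2 is higher.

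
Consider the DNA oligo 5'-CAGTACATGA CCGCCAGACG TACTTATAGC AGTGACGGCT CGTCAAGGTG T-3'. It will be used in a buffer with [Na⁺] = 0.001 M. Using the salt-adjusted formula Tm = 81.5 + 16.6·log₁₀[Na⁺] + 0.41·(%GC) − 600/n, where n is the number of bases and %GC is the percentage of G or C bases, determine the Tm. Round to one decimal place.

41.6°C

Length n = 51. Counting bases: C=13, T=11, G=14, A=13
G+C = 27, so %GC = 27/51 × 100 = 52.941%
Salt term: 16.6 × (-3) = -49.8
GC term: 0.41 × 52.941 = 21.706; length term: −600/51 = −11.765
Tm = 81.5 + (-49.8) + 21.706 − 11.765 = 41.641 → 41.6°C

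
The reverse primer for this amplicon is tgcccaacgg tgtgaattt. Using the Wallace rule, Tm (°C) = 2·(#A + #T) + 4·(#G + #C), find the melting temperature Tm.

Counting bases: C=4, A=4, T=6, G=5
AT pairs contribute 10, GC pairs contribute 9.
Tm = 2(10) + 4(9) = 20 + 36 = 56°C

56°C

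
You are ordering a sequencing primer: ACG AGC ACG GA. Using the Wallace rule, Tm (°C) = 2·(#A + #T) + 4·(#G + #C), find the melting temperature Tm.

Counting bases: T=0, C=3, A=4, G=4
So N_AT = 4 and N_GC = 7.
Tm = 4·7 + 2·4 = 28 + 8 = 36°C

36°C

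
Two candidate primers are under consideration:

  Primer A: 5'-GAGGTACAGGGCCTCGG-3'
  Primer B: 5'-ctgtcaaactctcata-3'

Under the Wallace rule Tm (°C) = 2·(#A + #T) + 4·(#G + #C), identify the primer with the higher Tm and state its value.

Primer A: A+T=5, G+C=12 → Tm = 2(5)+4(12) = 58°C
Primer B: A+T=10, G+C=6 → Tm = 2(10)+4(6) = 44°C
58°C vs 44°C → primer A is higher.

Primer A, 58°C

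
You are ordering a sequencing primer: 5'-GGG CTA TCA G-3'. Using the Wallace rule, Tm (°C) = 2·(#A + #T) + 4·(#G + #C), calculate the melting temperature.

32°C

Scanning the sequence gives C=2, T=2, G=4, A=2.
A+T = 4, G+C = 6
Tm = 2×4 + 4×6 = 32°C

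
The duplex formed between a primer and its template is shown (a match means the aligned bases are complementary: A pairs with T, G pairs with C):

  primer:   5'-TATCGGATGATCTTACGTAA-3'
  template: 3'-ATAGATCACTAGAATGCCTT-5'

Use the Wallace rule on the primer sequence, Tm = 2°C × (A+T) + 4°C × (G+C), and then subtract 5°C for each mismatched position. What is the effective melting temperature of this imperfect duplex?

34°C

Primer base counts: A=6, T=7, G=4, C=3 → A+T=13, G+C=7
Perfect-match Tm = 2(13) + 4(7) = 26 + 28 = 54°C
Mismatches (positions where the bases are not complementary): 4 (at positions 5, 6, 7, 18)
Effective Tm = 54 − 4×5 = 54 − 20 = 34°C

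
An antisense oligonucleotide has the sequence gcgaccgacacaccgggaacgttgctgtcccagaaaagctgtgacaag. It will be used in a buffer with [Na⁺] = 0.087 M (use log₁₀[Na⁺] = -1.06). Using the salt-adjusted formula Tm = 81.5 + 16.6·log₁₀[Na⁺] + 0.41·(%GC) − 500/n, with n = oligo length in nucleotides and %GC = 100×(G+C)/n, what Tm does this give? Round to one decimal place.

Length n = 48. Scanning the sequence gives T=6, A=14, C=14, G=14.
G+C = 28, so %GC = 28/48 × 100 = 58.333%
Salt term: 16.6 × (-1.06) = -17.596
GC term: 0.41 × 58.333 = 23.917; length term: −500/48 = −10.417
Tm = 81.5 + (-17.596) + 23.917 − 10.417 = 77.404 → 77.4°C

77.4°C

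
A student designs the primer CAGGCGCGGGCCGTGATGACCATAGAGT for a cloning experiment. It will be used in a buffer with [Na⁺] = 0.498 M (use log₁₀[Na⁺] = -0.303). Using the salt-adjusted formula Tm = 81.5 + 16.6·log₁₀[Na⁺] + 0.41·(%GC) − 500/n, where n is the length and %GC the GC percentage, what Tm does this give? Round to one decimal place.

Length n = 28. Counting bases: C=7, A=6, G=11, T=4
G+C = 18, so %GC = 18/28 × 100 = 64.286%
Salt term: 16.6 × (-0.303) = -5.03
GC term: 0.41 × 64.286 = 26.357; length term: −500/28 = −17.857
Tm = 81.5 + (-5.03) + 26.357 − 17.857 = 84.97 → 85.0°C

85.0°C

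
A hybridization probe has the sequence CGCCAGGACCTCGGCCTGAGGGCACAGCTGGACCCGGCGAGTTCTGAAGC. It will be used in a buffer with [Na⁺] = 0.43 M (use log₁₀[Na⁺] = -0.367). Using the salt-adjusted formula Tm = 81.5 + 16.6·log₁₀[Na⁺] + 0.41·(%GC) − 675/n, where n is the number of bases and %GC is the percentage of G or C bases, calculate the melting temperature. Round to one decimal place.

Length n = 50. C=17, T=6, A=9, G=18
G+C = 35, so %GC = 35/50 × 100 = 70%
Salt term: 16.6 × (-0.367) = -6.092
GC term: 0.41 × 70 = 28.7; length term: −675/50 = −13.5
Tm = 81.5 + (-6.092) + 28.7 − 13.5 = 90.608 → 90.6°C

90.6°C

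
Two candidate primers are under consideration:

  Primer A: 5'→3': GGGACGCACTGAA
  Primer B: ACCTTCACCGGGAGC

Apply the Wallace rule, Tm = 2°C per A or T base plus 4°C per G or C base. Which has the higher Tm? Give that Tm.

Primer B, 50°C

Primer A: A+T=5, G+C=8 → Tm = 2(5)+4(8) = 42°C
Primer B: A+T=5, G+C=10 → Tm = 2(5)+4(10) = 50°C
42°C vs 50°C → primer B is higher.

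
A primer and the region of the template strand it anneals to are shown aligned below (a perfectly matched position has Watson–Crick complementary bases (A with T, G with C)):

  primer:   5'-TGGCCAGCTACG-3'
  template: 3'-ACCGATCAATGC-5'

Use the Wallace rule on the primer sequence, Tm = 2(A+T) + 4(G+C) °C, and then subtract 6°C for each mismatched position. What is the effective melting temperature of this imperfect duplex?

Primer base counts: A=2, T=2, G=4, C=4 → A+T=4, G+C=8
Perfect-match Tm = 2(4) + 4(8) = 8 + 32 = 40°C
Mismatches (positions where the bases are not complementary): 2 (at positions 5, 8)
Effective Tm = 40 − 2×6 = 40 − 12 = 28°C

28°C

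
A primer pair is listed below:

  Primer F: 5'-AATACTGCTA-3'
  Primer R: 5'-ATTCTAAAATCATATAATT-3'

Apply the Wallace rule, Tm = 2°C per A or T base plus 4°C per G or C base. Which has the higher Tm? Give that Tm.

Primer F: A+T=7, G+C=3 → Tm = 2(7)+4(3) = 26°C
Primer R: A+T=17, G+C=2 → Tm = 2(17)+4(2) = 42°C
26°C vs 42°C → primer R is higher.

Primer R, 42°C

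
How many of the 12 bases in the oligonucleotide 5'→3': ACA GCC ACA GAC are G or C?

7

Counting bases: T=0, A=5, C=5, G=2
G+C = 2 + 5 = 7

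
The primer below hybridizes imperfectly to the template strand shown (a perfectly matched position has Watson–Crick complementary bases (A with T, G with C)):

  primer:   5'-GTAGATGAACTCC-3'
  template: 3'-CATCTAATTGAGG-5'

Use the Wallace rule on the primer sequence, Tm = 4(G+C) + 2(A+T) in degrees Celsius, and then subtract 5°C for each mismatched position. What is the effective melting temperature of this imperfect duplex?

Primer base counts: A=4, T=3, G=3, C=3 → A+T=7, G+C=6
Perfect-match Tm = 2(7) + 4(6) = 14 + 24 = 38°C
Mismatches (positions where the bases are not complementary): 1 (at position 7)
Effective Tm = 38 − 1×5 = 38 − 5 = 33°C

33°C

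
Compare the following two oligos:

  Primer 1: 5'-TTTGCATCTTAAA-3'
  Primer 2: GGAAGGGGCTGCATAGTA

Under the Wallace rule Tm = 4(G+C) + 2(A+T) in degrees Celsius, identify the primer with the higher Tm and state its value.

Primer 1: A+T=10, G+C=3 → Tm = 2(10)+4(3) = 32°C
Primer 2: A+T=8, G+C=10 → Tm = 2(8)+4(10) = 56°C
32°C vs 56°C → primer 2 is higher.

Primer 2, 56°C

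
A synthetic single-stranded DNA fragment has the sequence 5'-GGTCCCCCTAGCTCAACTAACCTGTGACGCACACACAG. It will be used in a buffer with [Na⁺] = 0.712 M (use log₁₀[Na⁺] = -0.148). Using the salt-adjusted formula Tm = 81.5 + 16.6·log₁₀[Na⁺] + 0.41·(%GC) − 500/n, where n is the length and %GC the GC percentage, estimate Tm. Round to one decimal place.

89.6°C

Length n = 38. Base counts: A=10, C=15, T=6, G=7
G+C = 22, so %GC = 22/38 × 100 = 57.895%
Salt term: 16.6 × (-0.148) = -2.457
GC term: 0.41 × 57.895 = 23.737; length term: −500/38 = −13.158
Tm = 81.5 + (-2.457) + 23.737 − 13.158 = 89.622 → 89.6°C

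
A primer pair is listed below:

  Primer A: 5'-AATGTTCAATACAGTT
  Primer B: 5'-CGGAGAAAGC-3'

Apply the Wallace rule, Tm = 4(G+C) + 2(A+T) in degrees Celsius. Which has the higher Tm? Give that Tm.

Primer A: A+T=12, G+C=4 → Tm = 2(12)+4(4) = 40°C
Primer B: A+T=4, G+C=6 → Tm = 2(4)+4(6) = 32°C
40°C vs 32°C → primer A is higher.

Primer A, 40°C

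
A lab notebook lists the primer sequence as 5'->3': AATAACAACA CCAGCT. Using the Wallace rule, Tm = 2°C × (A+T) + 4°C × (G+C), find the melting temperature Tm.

44°C

A=8, C=5, G=1, T=2
AT pairs contribute 10, GC pairs contribute 6.
Tm = 2×10 + 4×6 = 44°C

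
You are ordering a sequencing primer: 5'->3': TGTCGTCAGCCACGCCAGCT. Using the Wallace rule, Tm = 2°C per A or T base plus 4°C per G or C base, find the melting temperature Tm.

Counting bases: C=8, G=5, A=3, T=4
So N_AT = 7 and N_GC = 13.
Tm = 4·13 + 2·7 = 52 + 14 = 66°C

66°C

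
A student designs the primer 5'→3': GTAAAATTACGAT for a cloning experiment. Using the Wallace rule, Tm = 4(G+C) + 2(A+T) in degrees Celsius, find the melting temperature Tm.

Counting bases: G=2, A=6, T=4, C=1
AT pairs contribute 10, GC pairs contribute 3.
Tm = 2(10) + 4(3) = 20 + 12 = 32°C

32°C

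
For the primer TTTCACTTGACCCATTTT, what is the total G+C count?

6

A=3, C=5, T=9, G=1
Total G or C: 1 + 5 = 6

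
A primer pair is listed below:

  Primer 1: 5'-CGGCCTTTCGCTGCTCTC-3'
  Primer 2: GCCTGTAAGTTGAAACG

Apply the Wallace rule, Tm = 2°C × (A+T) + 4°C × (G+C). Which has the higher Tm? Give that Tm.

Primer 1, 60°C

Primer 1: A+T=6, G+C=12 → Tm = 2(6)+4(12) = 60°C
Primer 2: A+T=9, G+C=8 → Tm = 2(9)+4(8) = 50°C
60°C vs 50°C → primer 1 is higher.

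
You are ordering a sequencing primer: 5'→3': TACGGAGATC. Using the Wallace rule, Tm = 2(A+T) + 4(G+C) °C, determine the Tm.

Base counts: G=3, C=2, A=3, T=2
AT pairs contribute 5, GC pairs contribute 5.
Tm = 2(5) + 4(5) = 10 + 20 = 30°C

30°C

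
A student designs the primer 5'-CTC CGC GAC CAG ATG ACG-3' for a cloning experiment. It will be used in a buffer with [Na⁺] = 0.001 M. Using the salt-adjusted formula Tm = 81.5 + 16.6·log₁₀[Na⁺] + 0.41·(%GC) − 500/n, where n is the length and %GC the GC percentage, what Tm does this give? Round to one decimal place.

Length n = 18. Counting bases: G=5, C=7, T=2, A=4
G+C = 12, so %GC = 12/18 × 100 = 66.667%
Salt term: 16.6 × (-3) = -49.8
GC term: 0.41 × 66.667 = 27.333; length term: −500/18 = −27.778
Tm = 81.5 + (-49.8) + 27.333 − 27.778 = 31.255 → 31.3°C

31.3°C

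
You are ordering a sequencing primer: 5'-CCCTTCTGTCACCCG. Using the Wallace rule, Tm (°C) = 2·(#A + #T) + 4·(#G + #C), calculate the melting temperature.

50°C

Base counts: G=2, C=8, T=4, A=1
So N_AT = 5 and N_GC = 10.
Tm = 4·10 + 2·5 = 40 + 10 = 50°C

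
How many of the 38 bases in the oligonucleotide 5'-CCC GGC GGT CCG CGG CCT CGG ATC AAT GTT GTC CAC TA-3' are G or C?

G=11, C=14, A=5, T=8
G+C = 11 + 14 = 25

25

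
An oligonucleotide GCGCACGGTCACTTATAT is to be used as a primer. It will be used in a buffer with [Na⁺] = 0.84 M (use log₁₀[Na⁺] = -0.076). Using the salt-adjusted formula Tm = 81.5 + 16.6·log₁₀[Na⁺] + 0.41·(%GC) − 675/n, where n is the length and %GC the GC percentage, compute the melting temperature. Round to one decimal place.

63.2°C

Length n = 18. T=5, G=4, C=5, A=4
G+C = 9, so %GC = 9/18 × 100 = 50%
Salt term: 16.6 × (-0.076) = -1.262
GC term: 0.41 × 50 = 20.5; length term: −675/18 = −37.5
Tm = 81.5 + (-1.262) + 20.5 − 37.5 = 63.238 → 63.2°C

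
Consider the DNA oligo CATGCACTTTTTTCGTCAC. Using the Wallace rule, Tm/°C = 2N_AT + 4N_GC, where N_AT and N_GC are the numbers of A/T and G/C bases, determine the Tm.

54°C

T=8, A=3, G=2, C=6
So N_AT = 11 and N_GC = 8.
Tm = 2×11 + 4×8 = 54°C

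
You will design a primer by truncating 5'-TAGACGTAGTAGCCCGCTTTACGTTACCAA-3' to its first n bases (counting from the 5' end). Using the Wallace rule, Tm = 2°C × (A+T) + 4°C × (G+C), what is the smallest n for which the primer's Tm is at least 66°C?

First 21 bases: TAGACGTAGTAGCCCGCTTTA → Tm = 62°C (< 66°C)
First 22 bases: TAGACGTAGTAGCCCGCTTTAC → Tm = 66°C (≥ 66°C)
Each additional base adds 2°C (A/T) or 4°C (G/C), so Tm is non-decreasing in n; n = 22 is the first length to reach 66°C.

n = 22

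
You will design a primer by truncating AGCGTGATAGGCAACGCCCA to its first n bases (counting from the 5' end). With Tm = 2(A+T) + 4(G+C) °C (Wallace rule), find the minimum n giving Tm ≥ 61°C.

First 18 bases: AGCGTGATAGGCAACGCC → Tm = 58°C (< 61°C)
First 19 bases: AGCGTGATAGGCAACGCCC → Tm = 62°C (≥ 61°C)
Since every base adds ≥2°C, Tm only increases with n, so the threshold is first crossed at n = 19.

n = 19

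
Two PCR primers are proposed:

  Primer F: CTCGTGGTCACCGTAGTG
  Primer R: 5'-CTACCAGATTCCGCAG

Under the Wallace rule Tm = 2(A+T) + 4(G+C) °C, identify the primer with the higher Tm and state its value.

Primer F, 58°C

Primer F: A+T=7, G+C=11 → Tm = 2(7)+4(11) = 58°C
Primer R: A+T=7, G+C=9 → Tm = 2(7)+4(9) = 50°C
58°C vs 50°C → primer F is higher.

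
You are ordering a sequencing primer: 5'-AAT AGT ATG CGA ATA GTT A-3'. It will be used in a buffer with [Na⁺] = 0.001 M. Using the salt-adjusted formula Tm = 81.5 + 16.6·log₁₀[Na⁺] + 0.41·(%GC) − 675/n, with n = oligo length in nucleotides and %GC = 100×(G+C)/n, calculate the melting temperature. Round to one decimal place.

Length n = 19. Base counts: T=6, C=1, A=8, G=4
G+C = 5, so %GC = 5/19 × 100 = 26.316%
Salt term: 16.6 × (-3) = -49.8
GC term: 0.41 × 26.316 = 10.79; length term: −675/19 = −35.526
Tm = 81.5 + (-49.8) + 10.79 − 35.526 = 6.964 → 7.0°C

7.0°C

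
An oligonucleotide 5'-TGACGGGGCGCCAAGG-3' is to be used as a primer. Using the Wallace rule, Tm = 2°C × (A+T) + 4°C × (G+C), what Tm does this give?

Counting bases: A=3, G=8, C=4, T=1
So N_AT = 4 and N_GC = 12.
Tm = 2(4) + 4(12) = 8 + 48 = 56°C

56°C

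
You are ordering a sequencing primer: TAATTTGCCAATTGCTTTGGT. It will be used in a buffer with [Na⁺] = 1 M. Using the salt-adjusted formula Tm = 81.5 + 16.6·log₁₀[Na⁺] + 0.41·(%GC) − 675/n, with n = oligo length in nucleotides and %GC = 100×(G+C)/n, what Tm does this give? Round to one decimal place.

63.0°C

Length n = 21. Base counts: A=4, G=4, T=10, C=3
G+C = 7, so %GC = 7/21 × 100 = 33.333%
Salt term: 16.6 × (0) = 0
GC term: 0.41 × 33.333 = 13.667; length term: −675/21 = −32.143
Tm = 81.5 + (0) + 13.667 − 32.143 = 63.024 → 63.0°C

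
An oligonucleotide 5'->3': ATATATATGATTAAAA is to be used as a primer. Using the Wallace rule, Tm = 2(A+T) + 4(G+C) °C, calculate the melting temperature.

34°C

Counting bases: G=1, C=0, A=9, T=6
AT pairs contribute 15, GC pairs contribute 1.
Tm = 4·1 + 2·15 = 4 + 30 = 34°C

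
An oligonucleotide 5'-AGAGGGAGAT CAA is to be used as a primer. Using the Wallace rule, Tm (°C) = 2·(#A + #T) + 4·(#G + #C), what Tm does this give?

Scanning the sequence gives C=1, T=1, G=5, A=6.
A+T = 7, G+C = 6
Tm = 4·6 + 2·7 = 24 + 14 = 38°C

38°C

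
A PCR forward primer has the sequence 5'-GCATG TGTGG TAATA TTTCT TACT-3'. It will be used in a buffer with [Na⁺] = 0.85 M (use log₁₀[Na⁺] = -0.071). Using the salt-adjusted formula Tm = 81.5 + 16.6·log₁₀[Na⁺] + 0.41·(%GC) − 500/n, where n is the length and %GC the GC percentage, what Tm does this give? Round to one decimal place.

Length n = 24. Base counts: A=5, C=3, G=5, T=11
G+C = 8, so %GC = 8/24 × 100 = 33.333%
Salt term: 16.6 × (-0.071) = -1.179
GC term: 0.41 × 33.333 = 13.667; length term: −500/24 = −20.833
Tm = 81.5 + (-1.179) + 13.667 − 20.833 = 73.155 → 73.2°C

73.2°C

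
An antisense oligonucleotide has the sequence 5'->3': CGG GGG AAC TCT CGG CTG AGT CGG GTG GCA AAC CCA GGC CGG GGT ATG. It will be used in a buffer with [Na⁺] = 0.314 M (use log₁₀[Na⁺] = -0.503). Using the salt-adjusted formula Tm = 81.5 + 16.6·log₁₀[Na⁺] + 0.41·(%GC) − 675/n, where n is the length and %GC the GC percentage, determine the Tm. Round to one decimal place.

87.3°C

Length n = 48. Counting bases: C=12, T=7, G=21, A=8
G+C = 33, so %GC = 33/48 × 100 = 68.75%
Salt term: 16.6 × (-0.503) = -8.35
GC term: 0.41 × 68.75 = 28.188; length term: −675/48 = −14.062
Tm = 81.5 + (-8.35) + 28.188 − 14.062 = 87.276 → 87.3°C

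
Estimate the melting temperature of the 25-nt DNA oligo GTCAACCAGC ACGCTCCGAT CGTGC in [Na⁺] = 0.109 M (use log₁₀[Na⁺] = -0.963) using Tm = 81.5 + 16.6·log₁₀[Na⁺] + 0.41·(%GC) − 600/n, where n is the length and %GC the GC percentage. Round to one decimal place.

67.8°C

Length n = 25. Scanning the sequence gives C=10, T=4, A=5, G=6.
G+C = 16, so %GC = 16/25 × 100 = 64%
Salt term: 16.6 × (-0.963) = -15.986
GC term: 0.41 × 64 = 26.24; length term: −600/25 = −24
Tm = 81.5 + (-15.986) + 26.24 − 24 = 67.754 → 67.8°C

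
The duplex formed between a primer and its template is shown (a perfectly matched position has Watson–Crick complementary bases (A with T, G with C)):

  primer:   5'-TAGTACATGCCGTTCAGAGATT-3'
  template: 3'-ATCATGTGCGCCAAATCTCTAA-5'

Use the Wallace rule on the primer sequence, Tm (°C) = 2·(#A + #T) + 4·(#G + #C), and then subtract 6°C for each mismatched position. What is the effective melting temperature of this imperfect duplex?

44°C

Primer base counts: A=6, T=7, G=5, C=4 → A+T=13, G+C=9
Perfect-match Tm = 2(13) + 4(9) = 26 + 36 = 62°C
Mismatches (positions where the bases are not complementary): 3 (at positions 8, 11, 15)
Effective Tm = 62 − 3×6 = 62 − 18 = 44°C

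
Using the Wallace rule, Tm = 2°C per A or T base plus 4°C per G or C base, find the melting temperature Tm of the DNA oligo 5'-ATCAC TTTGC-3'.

28°C

Base counts: A=2, G=1, T=4, C=3
AT pairs contribute 6, GC pairs contribute 4.
Tm = 2(6) + 4(4) = 12 + 16 = 28°C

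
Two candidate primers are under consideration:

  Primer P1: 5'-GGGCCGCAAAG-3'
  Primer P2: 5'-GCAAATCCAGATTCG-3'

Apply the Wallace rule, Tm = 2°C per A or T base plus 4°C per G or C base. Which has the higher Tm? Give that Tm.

Primer P2, 44°C

Primer P1: A+T=3, G+C=8 → Tm = 2(3)+4(8) = 38°C
Primer P2: A+T=8, G+C=7 → Tm = 2(8)+4(7) = 44°C
38°C vs 44°C → primer P2 is higher.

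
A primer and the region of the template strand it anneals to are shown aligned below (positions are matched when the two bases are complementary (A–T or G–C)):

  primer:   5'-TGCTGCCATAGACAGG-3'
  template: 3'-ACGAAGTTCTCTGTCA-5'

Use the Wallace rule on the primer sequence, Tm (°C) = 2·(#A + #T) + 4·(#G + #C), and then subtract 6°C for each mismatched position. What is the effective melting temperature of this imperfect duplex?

26°C

Primer base counts: A=4, T=3, G=5, C=4 → A+T=7, G+C=9
Perfect-match Tm = 2(7) + 4(9) = 14 + 36 = 50°C
Mismatches (positions where the bases are not complementary): 4 (at positions 5, 7, 9, 16)
Effective Tm = 50 − 4×6 = 50 − 24 = 26°C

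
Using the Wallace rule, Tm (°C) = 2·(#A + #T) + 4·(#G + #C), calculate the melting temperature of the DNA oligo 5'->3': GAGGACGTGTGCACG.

Counting bases: G=7, A=3, T=2, C=3
A+T = 5, G+C = 10
Tm = 2×5 + 4×10 = 50°C

50°C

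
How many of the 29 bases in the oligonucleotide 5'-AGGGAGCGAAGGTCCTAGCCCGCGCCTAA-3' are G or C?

Counting bases: T=3, A=7, G=10, C=9
G+C = 10 + 9 = 19

19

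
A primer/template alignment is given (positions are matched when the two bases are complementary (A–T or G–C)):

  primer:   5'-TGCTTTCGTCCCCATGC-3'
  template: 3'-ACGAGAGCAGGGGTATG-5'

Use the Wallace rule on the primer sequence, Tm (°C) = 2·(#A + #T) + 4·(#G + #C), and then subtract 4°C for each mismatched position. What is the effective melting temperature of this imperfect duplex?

Primer base counts: A=1, T=6, G=3, C=7 → A+T=7, G+C=10
Perfect-match Tm = 2(7) + 4(10) = 14 + 40 = 54°C
Mismatches (positions where the bases are not complementary): 2 (at positions 5, 16)
Effective Tm = 54 − 2×4 = 54 − 8 = 46°C

46°C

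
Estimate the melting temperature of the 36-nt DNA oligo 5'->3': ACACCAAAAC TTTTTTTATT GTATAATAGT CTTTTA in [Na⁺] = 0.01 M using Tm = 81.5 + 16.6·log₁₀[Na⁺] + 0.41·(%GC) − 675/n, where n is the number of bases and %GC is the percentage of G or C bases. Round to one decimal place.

Length n = 36. Scanning the sequence gives G=2, C=5, A=12, T=17.
G+C = 7, so %GC = 7/36 × 100 = 19.444%
Salt term: 16.6 × (-2) = -33.2
GC term: 0.41 × 19.444 = 7.972; length term: −675/36 = −18.75
Tm = 81.5 + (-33.2) + 7.972 − 18.75 = 37.522 → 37.5°C

37.5°C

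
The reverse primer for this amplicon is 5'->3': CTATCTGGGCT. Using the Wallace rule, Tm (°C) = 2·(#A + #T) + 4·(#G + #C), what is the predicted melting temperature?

C=3, G=3, A=1, T=4
So N_AT = 5 and N_GC = 6.
Tm = 4·6 + 2·5 = 24 + 10 = 34°C

34°C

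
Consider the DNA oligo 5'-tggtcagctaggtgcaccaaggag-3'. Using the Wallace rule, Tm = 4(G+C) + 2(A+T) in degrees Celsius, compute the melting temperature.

Base counts: C=5, T=4, G=9, A=6
So N_AT = 10 and N_GC = 14.
Tm = 2(10) + 4(14) = 20 + 56 = 76°C

76°C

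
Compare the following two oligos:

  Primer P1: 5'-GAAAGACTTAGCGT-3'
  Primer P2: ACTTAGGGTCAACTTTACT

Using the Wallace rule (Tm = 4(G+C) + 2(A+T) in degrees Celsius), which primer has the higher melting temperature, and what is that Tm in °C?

Primer P2, 52°C

Primer P1: A+T=8, G+C=6 → Tm = 2(8)+4(6) = 40°C
Primer P2: A+T=12, G+C=7 → Tm = 2(12)+4(7) = 52°C
40°C vs 52°C → primer P2 is higher.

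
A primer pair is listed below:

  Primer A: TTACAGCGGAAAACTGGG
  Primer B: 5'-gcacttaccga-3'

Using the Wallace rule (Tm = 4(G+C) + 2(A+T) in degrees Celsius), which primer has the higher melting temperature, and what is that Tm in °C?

Primer A, 54°C

Primer A: A+T=9, G+C=9 → Tm = 2(9)+4(9) = 54°C
Primer B: A+T=5, G+C=6 → Tm = 2(5)+4(6) = 34°C
54°C vs 34°C → primer A is higher.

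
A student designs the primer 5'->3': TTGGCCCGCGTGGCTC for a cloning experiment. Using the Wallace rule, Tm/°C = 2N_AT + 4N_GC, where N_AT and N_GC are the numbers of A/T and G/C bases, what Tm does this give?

Scanning the sequence gives C=6, G=6, T=4, A=0.
A+T = 4, G+C = 12
Tm = 2(4) + 4(12) = 8 + 48 = 56°C

56°C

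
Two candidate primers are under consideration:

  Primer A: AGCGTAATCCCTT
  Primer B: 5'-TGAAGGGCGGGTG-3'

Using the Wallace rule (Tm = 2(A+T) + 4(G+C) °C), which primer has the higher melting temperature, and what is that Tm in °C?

Primer A: A+T=7, G+C=6 → Tm = 2(7)+4(6) = 38°C
Primer B: A+T=4, G+C=9 → Tm = 2(4)+4(9) = 44°C
38°C vs 44°C → primer B is higher.

Primer B, 44°C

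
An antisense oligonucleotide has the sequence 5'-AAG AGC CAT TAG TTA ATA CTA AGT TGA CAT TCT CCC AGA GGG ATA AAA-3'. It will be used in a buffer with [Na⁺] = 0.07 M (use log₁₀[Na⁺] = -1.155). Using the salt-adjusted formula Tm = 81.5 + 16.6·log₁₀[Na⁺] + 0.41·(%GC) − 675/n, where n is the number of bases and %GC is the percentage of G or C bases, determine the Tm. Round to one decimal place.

62.8°C

Length n = 48. Scanning the sequence gives C=8, A=19, G=9, T=12.
G+C = 17, so %GC = 17/48 × 100 = 35.417%
Salt term: 16.6 × (-1.155) = -19.173
GC term: 0.41 × 35.417 = 14.521; length term: −675/48 = −14.062
Tm = 81.5 + (-19.173) + 14.521 − 14.062 = 62.786 → 62.8°C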